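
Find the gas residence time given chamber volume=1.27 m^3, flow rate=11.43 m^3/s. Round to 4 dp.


tau = V / Q_flow
tau = 1.27 / 11.43 = 0.1111 s


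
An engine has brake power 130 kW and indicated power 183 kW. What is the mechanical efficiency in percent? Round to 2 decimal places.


eta_mech = (BP / IP) * 100
Ratio = 130 / 183 = 0.7104
eta_mech = 0.7104 * 100 = 71.04%


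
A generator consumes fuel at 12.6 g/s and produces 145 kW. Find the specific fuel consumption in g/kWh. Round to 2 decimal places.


SFC = (mf / BP) * 3600
Rate = 12.6 / 145 = 0.086897 g/(s*kW)
SFC = 0.086897 * 3600 = 312.83 g/kWh


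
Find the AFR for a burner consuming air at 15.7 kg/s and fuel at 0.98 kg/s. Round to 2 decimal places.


AFR = m_air / m_fuel
AFR = 15.7 / 0.98 = 16.02


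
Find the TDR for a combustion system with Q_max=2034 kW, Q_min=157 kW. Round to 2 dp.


TDR = Q_max / Q_min
TDR = 2034 / 157 = 12.96


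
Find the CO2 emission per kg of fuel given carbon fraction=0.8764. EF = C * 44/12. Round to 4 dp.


EF = C_frac * (M_CO2 / M_C)
EF = 0.8764 * (44/12)
EF = 0.8764 * 3.666667 = 3.2135 kg_CO2/kg_fuel


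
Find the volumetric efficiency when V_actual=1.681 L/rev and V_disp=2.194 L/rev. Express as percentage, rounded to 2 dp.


eta_v = (V_actual / V_disp) * 100
Ratio = 1.681 / 2.194 = 0.7662
eta_v = 0.7662 * 100 = 76.62%


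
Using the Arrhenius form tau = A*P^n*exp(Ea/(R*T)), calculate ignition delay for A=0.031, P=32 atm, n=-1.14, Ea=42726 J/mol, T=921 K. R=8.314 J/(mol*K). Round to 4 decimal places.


tau = A * P^n * exp(Ea/(R*T))
P^n = 32^(-1.14) = 0.01923663
Ea/(R*T) = 42726/(8.314*921) = 5.579851
exp(Ea/(R*T)) = 265.032058
tau = 0.031 * 0.01923663 * 265.032058 = 0.1580 ms


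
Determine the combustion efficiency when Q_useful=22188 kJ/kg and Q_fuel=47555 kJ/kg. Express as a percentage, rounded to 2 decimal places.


Efficiency = (Q_useful / Q_fuel) * 100
Efficiency = (22188 / 47555) * 100
Efficiency = 0.4666 * 100 = 46.66%


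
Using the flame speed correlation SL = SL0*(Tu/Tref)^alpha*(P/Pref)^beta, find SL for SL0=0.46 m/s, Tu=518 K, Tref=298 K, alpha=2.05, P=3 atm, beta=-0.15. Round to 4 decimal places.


SL = SL0 * (Tu/Tref)^alpha * (P/Pref)^beta
T ratio = 518/298 = 1.73825503
(T ratio)^alpha = 1.73825503^2.05 = 3.106223
(P/Pref)^beta = 3^(-0.15) = 0.848070
SL = 0.46 * 3.106223 * 0.848070 = 1.2118 m/s


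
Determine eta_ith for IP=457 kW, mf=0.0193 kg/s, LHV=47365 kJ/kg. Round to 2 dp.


eta_ith = (IP / (mf * LHV)) * 100
Denominator = 0.0193 * 47365 = 914.1445 kW
eta_ith = (457 / 914.1445) * 100 = 49.99%


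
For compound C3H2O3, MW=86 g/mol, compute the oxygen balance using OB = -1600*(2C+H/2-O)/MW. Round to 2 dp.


OB = -1600 * (2C + H/2 - O) / MW
Inner = 2*3 + 2/2 - 3 = 4.00
OB = -1600 * 4.00 / 86 = -74.42%


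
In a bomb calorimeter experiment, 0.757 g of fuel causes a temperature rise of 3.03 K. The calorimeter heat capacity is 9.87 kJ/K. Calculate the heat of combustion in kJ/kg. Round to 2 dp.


Hc = C_cal * delta_T / m_fuel
Q_released = 9.87 * 3.03 = 29.9061 kJ
m_fuel = 0.757 g = 0.757/1000 kg = 0.000757 kg
Hc = 29.9061 / 0.000757 = 39506.08 kJ/kg


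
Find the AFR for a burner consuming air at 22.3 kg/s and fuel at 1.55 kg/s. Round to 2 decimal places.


AFR = m_air / m_fuel
AFR = 22.3 / 1.55 = 14.39


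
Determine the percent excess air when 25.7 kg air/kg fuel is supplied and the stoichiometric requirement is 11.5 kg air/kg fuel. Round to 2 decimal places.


Excess air = actual - stoichiometric = 25.7 - 11.5 = 14.20 kg/kg fuel
Excess air % = (excess / stoich) * 100 = (14.20 / 11.5) * 100 = 123.48%


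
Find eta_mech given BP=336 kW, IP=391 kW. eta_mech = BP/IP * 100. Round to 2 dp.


eta_mech = (BP / IP) * 100
Ratio = 336 / 391 = 0.8593
eta_mech = 0.8593 * 100 = 85.93%


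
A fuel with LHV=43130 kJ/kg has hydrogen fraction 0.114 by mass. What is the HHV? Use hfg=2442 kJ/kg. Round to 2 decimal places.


HHV = LHV + hfg * 9 * H
Water addition = 2442 * 9 * 0.114 = 2505.492 kJ/kg
HHV = 43130 + 2505.492 = 45635.49 kJ/kg


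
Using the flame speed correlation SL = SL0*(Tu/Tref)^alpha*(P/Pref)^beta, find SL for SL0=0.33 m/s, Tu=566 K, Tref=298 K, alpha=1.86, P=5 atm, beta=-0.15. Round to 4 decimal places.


SL = SL0 * (Tu/Tref)^alpha * (P/Pref)^beta
T ratio = 566/298 = 1.89932886
(T ratio)^alpha = 1.89932886^1.86 = 3.297587
(P/Pref)^beta = 5^(-0.15) = 0.785515
SL = 0.33 * 3.297587 * 0.785515 = 0.8548 m/s


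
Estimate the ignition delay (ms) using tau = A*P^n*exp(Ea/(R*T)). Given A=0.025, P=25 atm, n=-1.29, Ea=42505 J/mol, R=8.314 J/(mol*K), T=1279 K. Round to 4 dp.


tau = A * P^n * exp(Ea/(R*T))
P^n = 25^(-1.29) = 0.01572742
Ea/(R*T) = 42505/(8.314*1279) = 3.997233
exp(Ea/(R*T)) = 54.447282
tau = 0.025 * 0.01572742 * 54.447282 = 0.0214 ms


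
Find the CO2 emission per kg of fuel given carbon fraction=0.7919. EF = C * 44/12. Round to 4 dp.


EF = C_frac * (M_CO2 / M_C)
EF = 0.7919 * (44/12)
EF = 0.7919 * 3.666667 = 2.9036 kg_CO2/kg_fuel


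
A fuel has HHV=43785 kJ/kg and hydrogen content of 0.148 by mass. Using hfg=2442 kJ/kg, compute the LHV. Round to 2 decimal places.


LHV = HHV - hfg * 9 * H
Water correction = 2442 * 9 * 0.148 = 3252.744 kJ/kg
LHV = 43785 - 3252.744 = 40532.26 kJ/kg


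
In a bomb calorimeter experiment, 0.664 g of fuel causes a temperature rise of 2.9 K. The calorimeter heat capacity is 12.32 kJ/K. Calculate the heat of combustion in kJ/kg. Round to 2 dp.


Hc = C_cal * delta_T / m_fuel
Q_released = 12.32 * 2.9 = 35.7280 kJ
m_fuel = 0.664 g = 0.664/1000 kg = 0.000664 kg
Hc = 35.7280 / 0.000664 = 53807.23 kJ/kg


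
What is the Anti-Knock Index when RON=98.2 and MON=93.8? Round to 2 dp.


AKI = (RON + MON) / 2
AKI = (98.2 + 93.8) / 2
AKI = 192.0 / 2 = 96.00


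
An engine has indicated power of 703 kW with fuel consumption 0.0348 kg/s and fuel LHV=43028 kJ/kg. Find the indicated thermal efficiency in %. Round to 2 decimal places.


eta_ith = (IP / (mf * LHV)) * 100
Denominator = 0.0348 * 43028 = 1497.3744 kW
eta_ith = (703 / 1497.3744) * 100 = 46.95%


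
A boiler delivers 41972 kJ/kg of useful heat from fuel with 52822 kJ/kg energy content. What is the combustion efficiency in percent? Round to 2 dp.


Efficiency = (Q_useful / Q_fuel) * 100
Efficiency = (41972 / 52822) * 100
Efficiency = 0.7946 * 100 = 79.46%


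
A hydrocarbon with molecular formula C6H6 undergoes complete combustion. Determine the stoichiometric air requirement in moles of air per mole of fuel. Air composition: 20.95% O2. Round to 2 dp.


Balanced combustion: C6H6 + 7.5 O2 -> 6 CO2 + 3 H2O
O2 needed = C + H/4 = 6 + 6/4 = 7.50 moles
Air moles = O2 / 0.2095 = 7.50 / 0.2095 = 35.80 moles air


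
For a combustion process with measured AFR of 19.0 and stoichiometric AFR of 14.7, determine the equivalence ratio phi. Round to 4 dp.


phi = AFR_stoich / AFR_actual
phi = 14.7 / 19.0 = 0.7737


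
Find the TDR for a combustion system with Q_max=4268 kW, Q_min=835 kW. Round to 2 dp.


TDR = Q_max / Q_min
TDR = 4268 / 835 = 5.11


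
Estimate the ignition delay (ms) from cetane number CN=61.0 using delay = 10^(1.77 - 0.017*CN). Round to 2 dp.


delay = 10^(1.77 - 0.017*CN)
Exponent = 1.77 - 0.017*61.0 = 0.7330
delay = 10^0.7330 = 5.41 ms


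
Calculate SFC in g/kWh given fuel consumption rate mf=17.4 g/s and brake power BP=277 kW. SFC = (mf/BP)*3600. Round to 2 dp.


SFC = (mf / BP) * 3600
Rate = 17.4 / 277 = 0.062816 g/(s*kW)
SFC = 0.062816 * 3600 = 226.14 g/kWh


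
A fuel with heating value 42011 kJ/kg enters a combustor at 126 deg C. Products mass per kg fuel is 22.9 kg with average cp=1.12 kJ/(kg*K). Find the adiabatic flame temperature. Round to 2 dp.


T_ad = T_in + Hc / (m_p * cp)
Denominator = 22.9 * 1.12 = 25.6480
Temperature rise = 42011 / 25.6480 = 1637.98 K
T_ad = 126 + 1637.98 = 1763.98 deg C


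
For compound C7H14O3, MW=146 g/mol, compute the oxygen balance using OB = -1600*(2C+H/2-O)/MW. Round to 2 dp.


OB = -1600 * (2C + H/2 - O) / MW
Inner = 2*7 + 14/2 - 3 = 18.00
OB = -1600 * 18.00 / 146 = -197.26%


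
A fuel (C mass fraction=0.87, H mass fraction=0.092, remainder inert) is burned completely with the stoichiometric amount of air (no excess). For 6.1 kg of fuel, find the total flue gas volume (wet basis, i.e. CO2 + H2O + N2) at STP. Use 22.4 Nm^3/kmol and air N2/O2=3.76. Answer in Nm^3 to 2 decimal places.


Per kg fuel: CO2 = (C/12 kmol)*22.4 = (0.87/12)*22.4 = 1.62400 Nm^3
Per kg fuel: H2O = (H/2 kmol)*22.4 = (0.092/2)*22.4 = 1.03040 Nm^3
O2 needed per kg fuel = C/12 + H/4 = 0.87/12 + 0.092/4 = 0.09550000 kmol
Per kg fuel: N2 = O2*3.76*22.4 = 0.09550000*3.76*22.4 = 8.04339 Nm^3
Total per kg = 1.62400 + 1.03040 + 8.04339 = 10.69779 Nm^3
Total = 10.69779 * 6.1 = 65.26 Nm^3


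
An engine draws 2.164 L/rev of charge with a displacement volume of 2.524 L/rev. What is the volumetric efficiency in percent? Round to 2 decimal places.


eta_v = (V_actual / V_disp) * 100
Ratio = 2.164 / 2.524 = 0.8574
eta_v = 0.8574 * 100 = 85.74%


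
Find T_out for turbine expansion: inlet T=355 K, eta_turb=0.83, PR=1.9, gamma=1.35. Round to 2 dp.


T_out = T_in * (1 - eta * (1 - PR^(-(gamma-1)/gamma)))
Exponent = -(1.35-1)/1.35 = -0.25925926
PR^exp = 1.9^(-0.25925926) = 0.84670193
Factor = 1 - 0.83*(1 - 0.84670193) = 0.87276260
T_out = 355 * 0.87276260 = 309.83 K


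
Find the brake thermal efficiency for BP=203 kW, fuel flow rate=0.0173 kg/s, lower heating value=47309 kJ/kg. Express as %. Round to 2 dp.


eta_BTE = (BP / (mf * LHV)) * 100
Denominator = 0.0173 * 47309 = 818.4457 kW
eta_BTE = (203 / 818.4457) * 100 = 24.80%


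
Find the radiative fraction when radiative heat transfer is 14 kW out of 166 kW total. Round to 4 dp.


f_rad = Q_rad / Q_total
f_rad = 14 / 166 = 0.0843


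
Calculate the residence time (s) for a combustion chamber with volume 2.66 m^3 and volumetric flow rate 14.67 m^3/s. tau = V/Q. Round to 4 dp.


tau = V / Q_flow
tau = 2.66 / 14.67 = 0.1813 s


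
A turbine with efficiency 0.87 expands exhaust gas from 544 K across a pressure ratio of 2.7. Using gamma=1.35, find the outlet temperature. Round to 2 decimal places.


T_out = T_in * (1 - eta * (1 - PR^(-(gamma-1)/gamma)))
Exponent = -(1.35-1)/1.35 = -0.25925926
PR^exp = 2.7^(-0.25925926) = 0.77297411
Factor = 1 - 0.87*(1 - 0.77297411) = 0.80248748
T_out = 544 * 0.80248748 = 436.55 K


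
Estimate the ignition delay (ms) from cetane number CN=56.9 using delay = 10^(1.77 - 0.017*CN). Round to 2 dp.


delay = 10^(1.77 - 0.017*CN)
Exponent = 1.77 - 0.017*56.9 = 0.8027
delay = 10^0.8027 = 6.35 ms


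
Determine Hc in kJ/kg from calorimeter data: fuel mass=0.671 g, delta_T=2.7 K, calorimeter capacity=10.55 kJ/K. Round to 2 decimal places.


Hc = C_cal * delta_T / m_fuel
Q_released = 10.55 * 2.7 = 28.4850 kJ
m_fuel = 0.671 g = 0.671/1000 kg = 0.000671 kg
Hc = 28.4850 / 0.000671 = 42451.56 kJ/kg


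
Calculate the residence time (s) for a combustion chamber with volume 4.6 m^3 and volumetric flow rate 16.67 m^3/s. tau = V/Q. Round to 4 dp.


tau = V / Q_flow
tau = 4.6 / 16.67 = 0.2759 s


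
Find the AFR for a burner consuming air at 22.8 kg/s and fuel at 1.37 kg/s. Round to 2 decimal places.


AFR = m_air / m_fuel
AFR = 22.8 / 1.37 = 16.64


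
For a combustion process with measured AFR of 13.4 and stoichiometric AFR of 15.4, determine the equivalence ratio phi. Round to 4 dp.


phi = AFR_stoich / AFR_actual
phi = 15.4 / 13.4 = 1.1493


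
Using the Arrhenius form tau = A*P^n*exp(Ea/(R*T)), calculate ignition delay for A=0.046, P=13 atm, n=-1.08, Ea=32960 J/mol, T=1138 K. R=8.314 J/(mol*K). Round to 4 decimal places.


tau = A * P^n * exp(Ea/(R*T))
P^n = 13^(-1.08) = 0.06265290
Ea/(R*T) = 32960/(8.314*1138) = 3.483653
exp(Ea/(R*T)) = 32.578523
tau = 0.046 * 0.06265290 * 32.578523 = 0.0939 ms


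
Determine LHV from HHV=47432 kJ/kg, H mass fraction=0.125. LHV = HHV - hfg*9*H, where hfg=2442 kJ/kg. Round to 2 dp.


LHV = HHV - hfg * 9 * H
Water correction = 2442 * 9 * 0.125 = 2747.250 kJ/kg
LHV = 47432 - 2747.250 = 44684.75 kJ/kg


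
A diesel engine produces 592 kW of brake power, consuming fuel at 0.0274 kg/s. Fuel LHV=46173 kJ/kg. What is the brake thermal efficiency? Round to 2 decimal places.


eta_BTE = (BP / (mf * LHV)) * 100
Denominator = 0.0274 * 46173 = 1265.1402 kW
eta_BTE = (592 / 1265.1402) * 100 = 46.79%


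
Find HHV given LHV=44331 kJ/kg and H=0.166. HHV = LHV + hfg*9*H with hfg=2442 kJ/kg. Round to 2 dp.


HHV = LHV + hfg * 9 * H
Water addition = 2442 * 9 * 0.166 = 3648.348 kJ/kg
HHV = 44331 + 3648.348 = 47979.35 kJ/kg


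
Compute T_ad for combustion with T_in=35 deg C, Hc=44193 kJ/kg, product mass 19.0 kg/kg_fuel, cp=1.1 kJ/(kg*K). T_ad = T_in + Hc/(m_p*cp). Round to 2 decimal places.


T_ad = T_in + Hc / (m_p * cp)
Denominator = 19.0 * 1.1 = 20.9000
Temperature rise = 44193 / 20.9000 = 2114.50 K
T_ad = 35 + 2114.50 = 2149.50 deg C


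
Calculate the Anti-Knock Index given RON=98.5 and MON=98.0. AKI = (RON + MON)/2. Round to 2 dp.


AKI = (RON + MON) / 2
AKI = (98.5 + 98.0) / 2
AKI = 196.5 / 2 = 98.25


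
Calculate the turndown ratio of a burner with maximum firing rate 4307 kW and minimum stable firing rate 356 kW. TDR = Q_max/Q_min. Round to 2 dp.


TDR = Q_max / Q_min
TDR = 4307 / 356 = 12.10


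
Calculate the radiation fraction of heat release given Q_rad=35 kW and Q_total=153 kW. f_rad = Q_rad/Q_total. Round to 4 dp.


f_rad = Q_rad / Q_total
f_rad = 35 / 153 = 0.2288


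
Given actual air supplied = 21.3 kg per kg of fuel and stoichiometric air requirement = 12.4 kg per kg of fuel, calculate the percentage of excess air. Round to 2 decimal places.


Excess air = actual - stoichiometric = 21.3 - 12.4 = 8.90 kg/kg fuel
Excess air % = (excess / stoich) * 100 = (8.90 / 12.4) * 100 = 71.77%


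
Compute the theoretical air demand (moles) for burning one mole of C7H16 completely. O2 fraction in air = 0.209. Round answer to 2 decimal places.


Balanced combustion: C7H16 + 11 O2 -> 7 CO2 + 8 H2O
O2 needed = C + H/4 = 7 + 16/4 = 11.00 moles
Air moles = O2 / 0.209 = 11.00 / 0.209 = 52.63 moles air


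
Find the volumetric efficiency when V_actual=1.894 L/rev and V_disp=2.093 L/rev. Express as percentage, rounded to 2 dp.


eta_v = (V_actual / V_disp) * 100
Ratio = 1.894 / 2.093 = 0.9049
eta_v = 0.9049 * 100 = 90.49%


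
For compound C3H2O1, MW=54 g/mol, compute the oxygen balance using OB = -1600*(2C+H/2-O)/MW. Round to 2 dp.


OB = -1600 * (2C + H/2 - O) / MW
Inner = 2*3 + 2/2 - 1 = 6.00
OB = -1600 * 6.00 / 54 = -177.78%


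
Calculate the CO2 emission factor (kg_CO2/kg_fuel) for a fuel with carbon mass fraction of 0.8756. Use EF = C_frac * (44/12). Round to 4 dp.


EF = C_frac * (M_CO2 / M_C)
EF = 0.8756 * (44/12)
EF = 0.8756 * 3.666667 = 3.2105 kg_CO2/kg_fuel


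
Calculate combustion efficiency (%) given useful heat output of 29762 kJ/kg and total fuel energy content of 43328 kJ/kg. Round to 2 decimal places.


Efficiency = (Q_useful / Q_fuel) * 100
Efficiency = (29762 / 43328) * 100
Efficiency = 0.6869 * 100 = 68.69%


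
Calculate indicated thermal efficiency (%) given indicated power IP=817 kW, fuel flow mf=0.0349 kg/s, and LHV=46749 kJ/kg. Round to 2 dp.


eta_ith = (IP / (mf * LHV)) * 100
Denominator = 0.0349 * 46749 = 1631.5401 kW
eta_ith = (817 / 1631.5401) * 100 = 50.08%


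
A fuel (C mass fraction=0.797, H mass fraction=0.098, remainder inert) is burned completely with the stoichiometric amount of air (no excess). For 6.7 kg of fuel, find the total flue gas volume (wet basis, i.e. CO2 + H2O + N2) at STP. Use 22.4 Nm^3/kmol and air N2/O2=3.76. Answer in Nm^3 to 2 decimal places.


Per kg fuel: CO2 = (C/12 kmol)*22.4 = (0.797/12)*22.4 = 1.48773 Nm^3
Per kg fuel: H2O = (H/2 kmol)*22.4 = (0.098/2)*22.4 = 1.09760 Nm^3
O2 needed per kg fuel = C/12 + H/4 = 0.797/12 + 0.098/4 = 0.09091667 kmol
Per kg fuel: N2 = O2*3.76*22.4 = 0.09091667*3.76*22.4 = 7.65737 Nm^3
Total per kg = 1.48773 + 1.09760 + 7.65737 = 10.24270 Nm^3
Total = 10.24270 * 6.7 = 68.63 Nm^3


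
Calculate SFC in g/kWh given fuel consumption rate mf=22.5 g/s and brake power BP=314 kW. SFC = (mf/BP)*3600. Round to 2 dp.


SFC = (mf / BP) * 3600
Rate = 22.5 / 314 = 0.071656 g/(s*kW)
SFC = 0.071656 * 3600 = 257.96 g/kWh


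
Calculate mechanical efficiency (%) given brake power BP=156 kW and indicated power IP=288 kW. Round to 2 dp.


eta_mech = (BP / IP) * 100
Ratio = 156 / 288 = 0.5417
eta_mech = 0.5417 * 100 = 54.17%


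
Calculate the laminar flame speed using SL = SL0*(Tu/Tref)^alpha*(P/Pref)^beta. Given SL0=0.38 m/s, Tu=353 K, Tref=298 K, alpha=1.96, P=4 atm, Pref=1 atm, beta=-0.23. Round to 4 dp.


SL = SL0 * (Tu/Tref)^alpha * (P/Pref)^beta
T ratio = 353/298 = 1.18456376
(T ratio)^alpha = 1.18456376^1.96 = 1.393717
(P/Pref)^beta = 4^(-0.23) = 0.726986
SL = 0.38 * 1.393717 * 0.726986 = 0.3850 m/s


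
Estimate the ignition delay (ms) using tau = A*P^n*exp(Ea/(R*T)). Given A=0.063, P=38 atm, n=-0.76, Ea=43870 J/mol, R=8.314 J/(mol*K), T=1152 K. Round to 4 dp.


tau = A * P^n * exp(Ea/(R*T))
P^n = 38^(-0.76) = 0.06300347
Ea/(R*T) = 43870/(8.314*1152) = 4.580418
exp(Ea/(R*T)) = 97.555187
tau = 0.063 * 0.06300347 * 97.555187 = 0.3872 ms


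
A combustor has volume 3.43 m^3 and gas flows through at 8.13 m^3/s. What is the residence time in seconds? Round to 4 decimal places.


tau = V / Q_flow
tau = 3.43 / 8.13 = 0.4219 s


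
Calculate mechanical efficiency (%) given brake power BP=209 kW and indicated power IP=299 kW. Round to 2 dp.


eta_mech = (BP / IP) * 100
Ratio = 209 / 299 = 0.6990
eta_mech = 0.6990 * 100 = 69.90%


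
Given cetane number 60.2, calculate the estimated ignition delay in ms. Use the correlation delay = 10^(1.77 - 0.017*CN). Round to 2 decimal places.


delay = 10^(1.77 - 0.017*CN)
Exponent = 1.77 - 0.017*60.2 = 0.7466
delay = 10^0.7466 = 5.58 ms


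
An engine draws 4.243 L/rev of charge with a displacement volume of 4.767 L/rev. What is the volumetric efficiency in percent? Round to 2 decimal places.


eta_v = (V_actual / V_disp) * 100
Ratio = 4.243 / 4.767 = 0.8901
eta_v = 0.8901 * 100 = 89.01%


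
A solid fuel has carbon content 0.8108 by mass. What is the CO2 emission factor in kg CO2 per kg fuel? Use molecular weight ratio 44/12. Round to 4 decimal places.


EF = C_frac * (M_CO2 / M_C)
EF = 0.8108 * (44/12)
EF = 0.8108 * 3.666667 = 2.9729 kg_CO2/kg_fuel


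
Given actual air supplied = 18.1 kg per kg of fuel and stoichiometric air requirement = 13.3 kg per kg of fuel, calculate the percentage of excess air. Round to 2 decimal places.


Excess air = actual - stoichiometric = 18.1 - 13.3 = 4.80 kg/kg fuel
Excess air % = (excess / stoich) * 100 = (4.80 / 13.3) * 100 = 36.09%


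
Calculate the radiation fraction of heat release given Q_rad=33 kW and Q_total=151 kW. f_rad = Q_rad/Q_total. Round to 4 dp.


f_rad = Q_rad / Q_total
f_rad = 33 / 151 = 0.2185


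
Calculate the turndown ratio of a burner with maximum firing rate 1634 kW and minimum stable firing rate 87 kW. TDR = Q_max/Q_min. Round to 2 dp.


TDR = Q_max / Q_min
TDR = 1634 / 87 = 18.78


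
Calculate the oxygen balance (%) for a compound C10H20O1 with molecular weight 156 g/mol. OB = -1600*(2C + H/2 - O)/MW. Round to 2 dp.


OB = -1600 * (2C + H/2 - O) / MW
Inner = 2*10 + 20/2 - 1 = 29.00
OB = -1600 * 29.00 / 156 = -297.44%


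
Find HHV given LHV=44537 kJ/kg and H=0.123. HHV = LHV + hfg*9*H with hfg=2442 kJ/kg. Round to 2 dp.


HHV = LHV + hfg * 9 * H
Water addition = 2442 * 9 * 0.123 = 2703.294 kJ/kg
HHV = 44537 + 2703.294 = 47240.29 kJ/kg


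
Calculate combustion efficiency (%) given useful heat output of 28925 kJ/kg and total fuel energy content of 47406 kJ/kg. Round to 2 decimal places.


Efficiency = (Q_useful / Q_fuel) * 100
Efficiency = (28925 / 47406) * 100
Efficiency = 0.6102 * 100 = 61.02%


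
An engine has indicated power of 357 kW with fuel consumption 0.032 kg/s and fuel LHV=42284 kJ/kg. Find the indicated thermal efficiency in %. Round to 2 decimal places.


eta_ith = (IP / (mf * LHV)) * 100
Denominator = 0.032 * 42284 = 1353.0880 kW
eta_ith = (357 / 1353.0880) * 100 = 26.38%


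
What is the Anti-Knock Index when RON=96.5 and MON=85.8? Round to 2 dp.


AKI = (RON + MON) / 2
AKI = (96.5 + 85.8) / 2
AKI = 182.3 / 2 = 91.15


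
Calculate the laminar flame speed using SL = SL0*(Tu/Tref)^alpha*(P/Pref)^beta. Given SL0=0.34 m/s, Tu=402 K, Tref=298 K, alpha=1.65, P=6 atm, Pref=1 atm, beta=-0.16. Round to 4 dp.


SL = SL0 * (Tu/Tref)^alpha * (P/Pref)^beta
T ratio = 402/298 = 1.34899329
(T ratio)^alpha = 1.34899329^1.65 = 1.638763
(P/Pref)^beta = 6^(-0.16) = 0.750751
SL = 0.34 * 1.638763 * 0.750751 = 0.4183 m/s


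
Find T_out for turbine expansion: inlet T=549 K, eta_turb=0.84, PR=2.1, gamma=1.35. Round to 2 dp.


T_out = T_in * (1 - eta * (1 - PR^(-(gamma-1)/gamma)))
Exponent = -(1.35-1)/1.35 = -0.25925926
PR^exp = 2.1^(-0.25925926) = 0.82501466
Factor = 1 - 0.84*(1 - 0.82501466) = 0.85301231
T_out = 549 * 0.85301231 = 468.30 K


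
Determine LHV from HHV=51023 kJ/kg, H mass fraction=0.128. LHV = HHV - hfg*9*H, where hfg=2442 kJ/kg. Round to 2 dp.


LHV = HHV - hfg * 9 * H
Water correction = 2442 * 9 * 0.128 = 2813.184 kJ/kg
LHV = 51023 - 2813.184 = 48209.82 kJ/kg


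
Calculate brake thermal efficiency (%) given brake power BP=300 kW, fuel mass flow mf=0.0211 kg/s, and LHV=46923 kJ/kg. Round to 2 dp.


eta_BTE = (BP / (mf * LHV)) * 100
Denominator = 0.0211 * 46923 = 990.0753 kW
eta_BTE = (300 / 990.0753) * 100 = 30.30%


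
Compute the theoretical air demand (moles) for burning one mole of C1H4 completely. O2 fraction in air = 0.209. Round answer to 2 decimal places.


Balanced combustion: C1H4 + 2 O2 -> 1 CO2 + 2 H2O
O2 needed = C + H/4 = 1 + 4/4 = 2.00 moles
Air moles = O2 / 0.209 = 2.00 / 0.209 = 9.57 moles air


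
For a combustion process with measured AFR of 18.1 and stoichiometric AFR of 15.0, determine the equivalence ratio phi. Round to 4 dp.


phi = AFR_stoich / AFR_actual
phi = 15.0 / 18.1 = 0.8287


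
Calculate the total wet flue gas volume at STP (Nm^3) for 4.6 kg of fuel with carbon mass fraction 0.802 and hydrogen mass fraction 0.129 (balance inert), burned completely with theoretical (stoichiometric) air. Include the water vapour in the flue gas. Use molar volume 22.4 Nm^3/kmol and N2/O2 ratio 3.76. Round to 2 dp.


Per kg fuel: CO2 = (C/12 kmol)*22.4 = (0.802/12)*22.4 = 1.49707 Nm^3
Per kg fuel: H2O = (H/2 kmol)*22.4 = (0.129/2)*22.4 = 1.44480 Nm^3
O2 needed per kg fuel = C/12 + H/4 = 0.802/12 + 0.129/4 = 0.09908333 kmol
Per kg fuel: N2 = O2*3.76*22.4 = 0.09908333*3.76*22.4 = 8.34519 Nm^3
Total per kg = 1.49707 + 1.44480 + 8.34519 = 11.28706 Nm^3
Total = 11.28706 * 4.6 = 51.92 Nm^3


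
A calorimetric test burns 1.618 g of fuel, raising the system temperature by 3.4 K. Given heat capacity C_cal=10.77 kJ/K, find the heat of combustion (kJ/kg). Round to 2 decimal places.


Hc = C_cal * delta_T / m_fuel
Q_released = 10.77 * 3.4 = 36.6180 kJ
m_fuel = 1.618 g = 1.618/1000 kg = 0.001618 kg
Hc = 36.6180 / 0.001618 = 22631.64 kJ/kg


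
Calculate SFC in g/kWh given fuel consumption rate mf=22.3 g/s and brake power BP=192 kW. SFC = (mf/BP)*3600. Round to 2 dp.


SFC = (mf / BP) * 3600
Rate = 22.3 / 192 = 0.116146 g/(s*kW)
SFC = 0.116146 * 3600 = 418.13 g/kWh


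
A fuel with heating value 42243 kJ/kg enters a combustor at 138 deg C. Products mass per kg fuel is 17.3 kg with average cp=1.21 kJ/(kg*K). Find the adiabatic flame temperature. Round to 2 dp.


T_ad = T_in + Hc / (m_p * cp)
Denominator = 17.3 * 1.21 = 20.9330
Temperature rise = 42243 / 20.9330 = 2018.01 K
T_ad = 138 + 2018.01 = 2156.01 deg C


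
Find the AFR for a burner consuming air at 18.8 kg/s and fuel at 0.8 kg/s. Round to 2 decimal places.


AFR = m_air / m_fuel
AFR = 18.8 / 0.8 = 23.50


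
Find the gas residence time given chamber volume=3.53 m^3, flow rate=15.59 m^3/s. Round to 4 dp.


tau = V / Q_flow
tau = 3.53 / 15.59 = 0.2264 s


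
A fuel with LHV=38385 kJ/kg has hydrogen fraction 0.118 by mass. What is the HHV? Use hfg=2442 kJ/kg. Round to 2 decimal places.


HHV = LHV + hfg * 9 * H
Water addition = 2442 * 9 * 0.118 = 2593.404 kJ/kg
HHV = 38385 + 2593.404 = 40978.40 kJ/kg


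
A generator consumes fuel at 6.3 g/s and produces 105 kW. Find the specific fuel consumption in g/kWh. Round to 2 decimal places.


SFC = (mf / BP) * 3600
Rate = 6.3 / 105 = 0.060000 g/(s*kW)
SFC = 0.060000 * 3600 = 216.00 g/kWh


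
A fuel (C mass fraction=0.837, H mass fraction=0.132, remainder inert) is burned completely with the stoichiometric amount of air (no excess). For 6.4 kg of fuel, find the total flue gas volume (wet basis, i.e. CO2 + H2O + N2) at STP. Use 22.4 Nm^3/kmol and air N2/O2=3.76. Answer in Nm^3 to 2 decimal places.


Per kg fuel: CO2 = (C/12 kmol)*22.4 = (0.837/12)*22.4 = 1.56240 Nm^3
Per kg fuel: H2O = (H/2 kmol)*22.4 = (0.132/2)*22.4 = 1.47840 Nm^3
O2 needed per kg fuel = C/12 + H/4 = 0.837/12 + 0.132/4 = 0.10275000 kmol
Per kg fuel: N2 = O2*3.76*22.4 = 0.10275000*3.76*22.4 = 8.65402 Nm^3
Total per kg = 1.56240 + 1.47840 + 8.65402 = 11.69482 Nm^3
Total = 11.69482 * 6.4 = 74.85 Nm^3


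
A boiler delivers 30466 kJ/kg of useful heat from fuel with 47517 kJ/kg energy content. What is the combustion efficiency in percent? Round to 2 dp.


Efficiency = (Q_useful / Q_fuel) * 100
Efficiency = (30466 / 47517) * 100
Efficiency = 0.6412 * 100 = 64.12%


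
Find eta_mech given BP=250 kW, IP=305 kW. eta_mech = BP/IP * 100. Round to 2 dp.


eta_mech = (BP / IP) * 100
Ratio = 250 / 305 = 0.8197
eta_mech = 0.8197 * 100 = 81.97%


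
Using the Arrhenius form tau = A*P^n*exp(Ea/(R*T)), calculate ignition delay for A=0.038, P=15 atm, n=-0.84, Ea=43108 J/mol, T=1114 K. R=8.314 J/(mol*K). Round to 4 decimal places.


tau = A * P^n * exp(Ea/(R*T))
P^n = 15^(-0.84) = 0.10282136
Ea/(R*T) = 43108/(8.314*1114) = 4.654389
exp(Ea/(R*T)) = 105.045002
tau = 0.038 * 0.10282136 * 105.045002 = 0.4104 ms


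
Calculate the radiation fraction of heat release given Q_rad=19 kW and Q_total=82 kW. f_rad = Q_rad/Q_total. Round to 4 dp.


f_rad = Q_rad / Q_total
f_rad = 19 / 82 = 0.2317


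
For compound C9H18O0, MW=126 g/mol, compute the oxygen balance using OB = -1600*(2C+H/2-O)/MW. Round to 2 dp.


OB = -1600 * (2C + H/2 - O) / MW
Inner = 2*9 + 18/2 - 0 = 27.00
OB = -1600 * 27.00 / 126 = -342.86%


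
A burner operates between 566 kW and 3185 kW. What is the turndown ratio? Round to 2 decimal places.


TDR = Q_max / Q_min
TDR = 3185 / 566 = 5.63


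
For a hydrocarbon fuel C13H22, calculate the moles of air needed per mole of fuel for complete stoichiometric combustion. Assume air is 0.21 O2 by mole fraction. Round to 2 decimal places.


Balanced combustion: C13H22 + 18.5 O2 -> 13 CO2 + 11 H2O
O2 needed = C + H/4 = 13 + 22/4 = 18.50 moles
Air moles = O2 / 0.21 = 18.50 / 0.21 = 88.10 moles air


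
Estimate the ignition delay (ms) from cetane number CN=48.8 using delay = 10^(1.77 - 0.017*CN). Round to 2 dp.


delay = 10^(1.77 - 0.017*CN)
Exponent = 1.77 - 0.017*48.8 = 0.9404
delay = 10^0.9404 = 8.72 ms


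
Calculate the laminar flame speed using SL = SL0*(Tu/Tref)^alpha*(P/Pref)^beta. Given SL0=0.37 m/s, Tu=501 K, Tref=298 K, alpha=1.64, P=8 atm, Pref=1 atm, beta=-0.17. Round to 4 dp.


SL = SL0 * (Tu/Tref)^alpha * (P/Pref)^beta
T ratio = 501/298 = 1.68120805
(T ratio)^alpha = 1.68120805^1.64 = 2.344332
(P/Pref)^beta = 8^(-0.17) = 0.702222
SL = 0.37 * 2.344332 * 0.702222 = 0.6091 m/s


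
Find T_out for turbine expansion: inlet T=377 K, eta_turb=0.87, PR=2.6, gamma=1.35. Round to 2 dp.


T_out = T_in * (1 - eta * (1 - PR^(-(gamma-1)/gamma)))
Exponent = -(1.35-1)/1.35 = -0.25925926
PR^exp = 2.6^(-0.25925926) = 0.78057442
Factor = 1 - 0.87*(1 - 0.78057442) = 0.80909975
T_out = 377 * 0.80909975 = 305.03 K


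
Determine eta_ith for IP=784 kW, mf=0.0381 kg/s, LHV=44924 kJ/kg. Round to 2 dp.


eta_ith = (IP / (mf * LHV)) * 100
Denominator = 0.0381 * 44924 = 1711.6044 kW
eta_ith = (784 / 1711.6044) * 100 = 45.80%


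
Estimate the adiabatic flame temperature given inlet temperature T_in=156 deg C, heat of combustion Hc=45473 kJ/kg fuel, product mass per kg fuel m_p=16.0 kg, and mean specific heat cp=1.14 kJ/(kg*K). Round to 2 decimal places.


T_ad = T_in + Hc / (m_p * cp)
Denominator = 16.0 * 1.14 = 18.2400
Temperature rise = 45473 / 18.2400 = 2493.04 K
T_ad = 156 + 2493.04 = 2649.04 deg C


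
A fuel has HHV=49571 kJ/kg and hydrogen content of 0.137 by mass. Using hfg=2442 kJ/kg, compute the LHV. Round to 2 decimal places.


LHV = HHV - hfg * 9 * H
Water correction = 2442 * 9 * 0.137 = 3010.986 kJ/kg
LHV = 49571 - 3010.986 = 46560.01 kJ/kg


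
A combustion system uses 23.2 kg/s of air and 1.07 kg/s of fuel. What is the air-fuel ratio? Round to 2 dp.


AFR = m_air / m_fuel
AFR = 23.2 / 1.07 = 21.68


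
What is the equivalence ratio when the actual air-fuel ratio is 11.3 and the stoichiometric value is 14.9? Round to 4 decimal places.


phi = AFR_stoich / AFR_actual
phi = 14.9 / 11.3 = 1.3186


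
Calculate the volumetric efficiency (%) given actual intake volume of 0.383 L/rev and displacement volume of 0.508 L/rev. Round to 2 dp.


eta_v = (V_actual / V_disp) * 100
Ratio = 0.383 / 0.508 = 0.7539
eta_v = 0.7539 * 100 = 75.39%


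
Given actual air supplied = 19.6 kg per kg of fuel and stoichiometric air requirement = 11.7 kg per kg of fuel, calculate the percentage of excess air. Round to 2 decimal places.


Excess air = actual - stoichiometric = 19.6 - 11.7 = 7.90 kg/kg fuel
Excess air % = (excess / stoich) * 100 = (7.90 / 11.7) * 100 = 67.52%


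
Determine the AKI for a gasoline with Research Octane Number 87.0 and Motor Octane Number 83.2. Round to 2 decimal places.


AKI = (RON + MON) / 2
AKI = (87.0 + 83.2) / 2
AKI = 170.2 / 2 = 85.10


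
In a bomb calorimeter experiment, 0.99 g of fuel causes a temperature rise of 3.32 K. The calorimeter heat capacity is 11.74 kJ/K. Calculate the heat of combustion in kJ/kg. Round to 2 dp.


Hc = C_cal * delta_T / m_fuel
Q_released = 11.74 * 3.32 = 38.9768 kJ
m_fuel = 0.99 g = 0.99/1000 kg = 0.000990 kg
Hc = 38.9768 / 0.000990 = 39370.51 kJ/kg


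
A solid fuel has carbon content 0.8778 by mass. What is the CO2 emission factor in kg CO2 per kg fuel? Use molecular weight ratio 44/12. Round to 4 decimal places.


EF = C_frac * (M_CO2 / M_C)
EF = 0.8778 * (44/12)
EF = 0.8778 * 3.666667 = 3.2186 kg_CO2/kg_fuel


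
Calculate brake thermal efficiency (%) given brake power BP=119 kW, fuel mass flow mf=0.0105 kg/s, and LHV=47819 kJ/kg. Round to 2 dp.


eta_BTE = (BP / (mf * LHV)) * 100
Denominator = 0.0105 * 47819 = 502.0995 kW
eta_BTE = (119 / 502.0995) * 100 = 23.70%


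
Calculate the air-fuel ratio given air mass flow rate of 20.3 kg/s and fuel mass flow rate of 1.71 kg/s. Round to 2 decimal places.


AFR = m_air / m_fuel
AFR = 20.3 / 1.71 = 11.87


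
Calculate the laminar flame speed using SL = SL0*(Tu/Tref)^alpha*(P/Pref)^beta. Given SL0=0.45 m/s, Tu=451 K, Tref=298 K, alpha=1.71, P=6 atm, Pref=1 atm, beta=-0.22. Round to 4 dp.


SL = SL0 * (Tu/Tref)^alpha * (P/Pref)^beta
T ratio = 451/298 = 1.51342282
(T ratio)^alpha = 1.51342282^1.71 = 2.031104
(P/Pref)^beta = 6^(-0.22) = 0.674228
SL = 0.45 * 2.031104 * 0.674228 = 0.6162 m/s


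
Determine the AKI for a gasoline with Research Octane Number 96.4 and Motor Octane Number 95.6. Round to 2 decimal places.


AKI = (RON + MON) / 2
AKI = (96.4 + 95.6) / 2
AKI = 192.0 / 2 = 96.00


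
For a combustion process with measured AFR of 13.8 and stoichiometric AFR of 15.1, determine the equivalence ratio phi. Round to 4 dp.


phi = AFR_stoich / AFR_actual
phi = 15.1 / 13.8 = 1.0942


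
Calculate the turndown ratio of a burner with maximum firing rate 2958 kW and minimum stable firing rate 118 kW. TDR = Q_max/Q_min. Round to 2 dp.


TDR = Q_max / Q_min
TDR = 2958 / 118 = 25.07


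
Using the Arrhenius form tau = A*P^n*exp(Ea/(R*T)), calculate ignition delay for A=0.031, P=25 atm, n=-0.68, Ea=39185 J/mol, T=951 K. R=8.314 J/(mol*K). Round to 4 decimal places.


tau = A * P^n * exp(Ea/(R*T))
P^n = 25^(-0.68) = 0.11204714
Ea/(R*T) = 39185/(8.314*951) = 4.955977
exp(Ea/(R*T)) = 142.021345
tau = 0.031 * 0.11204714 * 142.021345 = 0.4933 ms


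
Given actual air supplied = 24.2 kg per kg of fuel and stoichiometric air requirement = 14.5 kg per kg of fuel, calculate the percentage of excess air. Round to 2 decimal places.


Excess air = actual - stoichiometric = 24.2 - 14.5 = 9.70 kg/kg fuel
Excess air % = (excess / stoich) * 100 = (9.70 / 14.5) * 100 = 66.90%


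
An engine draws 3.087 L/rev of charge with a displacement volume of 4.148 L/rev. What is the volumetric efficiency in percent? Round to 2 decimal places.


eta_v = (V_actual / V_disp) * 100
Ratio = 3.087 / 4.148 = 0.7442
eta_v = 0.7442 * 100 = 74.42%


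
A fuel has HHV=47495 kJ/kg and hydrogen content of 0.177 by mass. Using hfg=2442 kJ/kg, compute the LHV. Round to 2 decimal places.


LHV = HHV - hfg * 9 * H
Water correction = 2442 * 9 * 0.177 = 3890.106 kJ/kg
LHV = 47495 - 3890.106 = 43604.89 kJ/kg


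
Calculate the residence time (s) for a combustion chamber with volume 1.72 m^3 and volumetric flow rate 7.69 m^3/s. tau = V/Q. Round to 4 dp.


tau = V / Q_flow
tau = 1.72 / 7.69 = 0.2237 s


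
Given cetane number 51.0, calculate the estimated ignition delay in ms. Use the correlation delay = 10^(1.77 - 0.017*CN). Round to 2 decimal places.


delay = 10^(1.77 - 0.017*CN)
Exponent = 1.77 - 0.017*51.0 = 0.9030
delay = 10^0.9030 = 8.00 ms


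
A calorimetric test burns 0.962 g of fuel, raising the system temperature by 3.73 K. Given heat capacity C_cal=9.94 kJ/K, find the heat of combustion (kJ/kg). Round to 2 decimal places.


Hc = C_cal * delta_T / m_fuel
Q_released = 9.94 * 3.73 = 37.0762 kJ
m_fuel = 0.962 g = 0.962/1000 kg = 0.000962 kg
Hc = 37.0762 / 0.000962 = 38540.75 kJ/kg


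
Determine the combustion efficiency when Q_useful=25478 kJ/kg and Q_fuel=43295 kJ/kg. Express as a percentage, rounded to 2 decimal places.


Efficiency = (Q_useful / Q_fuel) * 100
Efficiency = (25478 / 43295) * 100
Efficiency = 0.5885 * 100 = 58.85%


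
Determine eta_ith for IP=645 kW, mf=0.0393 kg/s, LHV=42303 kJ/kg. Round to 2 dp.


eta_ith = (IP / (mf * LHV)) * 100
Denominator = 0.0393 * 42303 = 1662.5079 kW
eta_ith = (645 / 1662.5079) * 100 = 38.80%


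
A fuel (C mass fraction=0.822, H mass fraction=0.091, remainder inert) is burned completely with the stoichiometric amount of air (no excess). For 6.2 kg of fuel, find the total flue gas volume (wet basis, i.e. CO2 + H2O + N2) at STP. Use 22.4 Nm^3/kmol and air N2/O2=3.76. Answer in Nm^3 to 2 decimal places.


Per kg fuel: CO2 = (C/12 kmol)*22.4 = (0.822/12)*22.4 = 1.53440 Nm^3
Per kg fuel: H2O = (H/2 kmol)*22.4 = (0.091/2)*22.4 = 1.01920 Nm^3
O2 needed per kg fuel = C/12 + H/4 = 0.822/12 + 0.091/4 = 0.09125000 kmol
Per kg fuel: N2 = O2*3.76*22.4 = 0.09125000*3.76*22.4 = 7.68544 Nm^3
Total per kg = 1.53440 + 1.01920 + 7.68544 = 10.23904 Nm^3
Total = 10.23904 * 6.2 = 63.48 Nm^3


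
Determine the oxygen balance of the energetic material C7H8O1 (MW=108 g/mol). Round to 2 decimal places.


OB = -1600 * (2C + H/2 - O) / MW
Inner = 2*7 + 8/2 - 1 = 17.00
OB = -1600 * 17.00 / 108 = -251.85%


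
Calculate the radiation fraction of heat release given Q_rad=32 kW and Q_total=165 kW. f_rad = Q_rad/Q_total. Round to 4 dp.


f_rad = Q_rad / Q_total
f_rad = 32 / 165 = 0.1939


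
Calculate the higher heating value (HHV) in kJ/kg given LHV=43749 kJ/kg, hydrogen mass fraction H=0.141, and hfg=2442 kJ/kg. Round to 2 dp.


HHV = LHV + hfg * 9 * H
Water addition = 2442 * 9 * 0.141 = 3098.898 kJ/kg
HHV = 43749 + 3098.898 = 46847.90 kJ/kg


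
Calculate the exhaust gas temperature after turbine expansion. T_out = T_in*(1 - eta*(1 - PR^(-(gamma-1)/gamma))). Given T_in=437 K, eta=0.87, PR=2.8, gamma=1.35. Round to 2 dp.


T_out = T_in * (1 - eta * (1 - PR^(-(gamma-1)/gamma)))
Exponent = -(1.35-1)/1.35 = -0.25925926
PR^exp = 2.8^(-0.25925926) = 0.76572026
Factor = 1 - 0.87*(1 - 0.76572026) = 0.79617663
T_out = 437 * 0.79617663 = 347.93 K


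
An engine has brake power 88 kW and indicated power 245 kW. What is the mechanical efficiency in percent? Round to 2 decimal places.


eta_mech = (BP / IP) * 100
Ratio = 88 / 245 = 0.3592
eta_mech = 0.3592 * 100 = 35.92%


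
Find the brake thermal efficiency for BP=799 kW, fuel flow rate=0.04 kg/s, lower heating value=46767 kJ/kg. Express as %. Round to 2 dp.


eta_BTE = (BP / (mf * LHV)) * 100
Denominator = 0.04 * 46767 = 1870.6800 kW
eta_BTE = (799 / 1870.6800) * 100 = 42.71%


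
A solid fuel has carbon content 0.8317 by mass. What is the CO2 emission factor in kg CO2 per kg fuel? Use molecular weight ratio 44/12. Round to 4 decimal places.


EF = C_frac * (M_CO2 / M_C)
EF = 0.8317 * (44/12)
EF = 0.8317 * 3.666667 = 3.0496 kg_CO2/kg_fuel


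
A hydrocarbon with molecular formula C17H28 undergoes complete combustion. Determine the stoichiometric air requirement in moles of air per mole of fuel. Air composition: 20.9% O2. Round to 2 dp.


Balanced combustion: C17H28 + 24 O2 -> 17 CO2 + 14 H2O
O2 needed = C + H/4 = 17 + 28/4 = 24.00 moles
Air moles = O2 / 0.209 = 24.00 / 0.209 = 114.83 moles air


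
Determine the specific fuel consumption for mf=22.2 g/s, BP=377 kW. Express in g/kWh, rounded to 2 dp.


SFC = (mf / BP) * 3600
Rate = 22.2 / 377 = 0.058886 g/(s*kW)
SFC = 0.058886 * 3600 = 211.99 g/kWh


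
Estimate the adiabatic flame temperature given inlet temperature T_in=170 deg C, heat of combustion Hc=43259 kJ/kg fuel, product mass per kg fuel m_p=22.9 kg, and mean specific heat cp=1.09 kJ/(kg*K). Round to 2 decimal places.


T_ad = T_in + Hc / (m_p * cp)
Denominator = 22.9 * 1.09 = 24.9610
Temperature rise = 43259 / 24.9610 = 1733.06 K
T_ad = 170 + 1733.06 = 1903.06 deg C


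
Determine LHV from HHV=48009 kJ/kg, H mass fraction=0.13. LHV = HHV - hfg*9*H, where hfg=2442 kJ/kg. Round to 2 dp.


LHV = HHV - hfg * 9 * H
Water correction = 2442 * 9 * 0.13 = 2857.140 kJ/kg
LHV = 48009 - 2857.140 = 45151.86 kJ/kg


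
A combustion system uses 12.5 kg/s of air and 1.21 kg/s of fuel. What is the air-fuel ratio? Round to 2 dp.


AFR = m_air / m_fuel
AFR = 12.5 / 1.21 = 10.33


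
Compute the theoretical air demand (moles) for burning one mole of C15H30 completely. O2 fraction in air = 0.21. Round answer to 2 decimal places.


Balanced combustion: C15H30 + 22.5 O2 -> 15 CO2 + 15 H2O
O2 needed = C + H/4 = 15 + 30/4 = 22.50 moles
Air moles = O2 / 0.21 = 22.50 / 0.21 = 107.14 moles air


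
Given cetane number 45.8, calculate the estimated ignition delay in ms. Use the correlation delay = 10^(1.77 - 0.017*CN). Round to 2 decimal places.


delay = 10^(1.77 - 0.017*CN)
Exponent = 1.77 - 0.017*45.8 = 0.9914
delay = 10^0.9914 = 9.80 ms


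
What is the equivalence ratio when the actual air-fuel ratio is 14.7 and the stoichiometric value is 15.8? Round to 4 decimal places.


phi = AFR_stoich / AFR_actual
phi = 15.8 / 14.7 = 1.0748


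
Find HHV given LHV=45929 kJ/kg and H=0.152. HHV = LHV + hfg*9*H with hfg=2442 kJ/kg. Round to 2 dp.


HHV = LHV + hfg * 9 * H
Water addition = 2442 * 9 * 0.152 = 3340.656 kJ/kg
HHV = 45929 + 3340.656 = 49269.66 kJ/kg


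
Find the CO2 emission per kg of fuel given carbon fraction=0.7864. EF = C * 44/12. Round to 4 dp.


EF = C_frac * (M_CO2 / M_C)
EF = 0.7864 * (44/12)
EF = 0.7864 * 3.666667 = 2.8835 kg_CO2/kg_fuel


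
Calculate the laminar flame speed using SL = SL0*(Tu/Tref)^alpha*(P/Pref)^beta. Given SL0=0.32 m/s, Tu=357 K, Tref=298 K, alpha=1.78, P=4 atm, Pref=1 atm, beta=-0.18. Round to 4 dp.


SL = SL0 * (Tu/Tref)^alpha * (P/Pref)^beta
T ratio = 357/298 = 1.19798658
(T ratio)^alpha = 1.19798658^1.78 = 1.379255
(P/Pref)^beta = 4^(-0.18) = 0.779165
SL = 0.32 * 1.379255 * 0.779165 = 0.3439 m/s
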